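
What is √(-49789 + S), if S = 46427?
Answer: 41*I*√2 ≈ 57.983*I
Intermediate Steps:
√(-49789 + S) = √(-49789 + 46427) = √(-3362) = 41*I*√2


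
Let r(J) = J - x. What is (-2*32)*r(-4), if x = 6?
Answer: 640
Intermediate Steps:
r(J) = -6 + J (r(J) = J - 1*6 = J - 6 = -6 + J)
(-2*32)*r(-4) = (-2*32)*(-6 - 4) = -64*(-10) = 640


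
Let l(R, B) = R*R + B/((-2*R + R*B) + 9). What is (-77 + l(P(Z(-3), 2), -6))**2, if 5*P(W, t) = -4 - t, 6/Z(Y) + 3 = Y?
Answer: 3458498481/600625 ≈ 5758.2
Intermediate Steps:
Z(Y) = 6/(-3 + Y)
P(W, t) = -4/5 - t/5 (P(W, t) = (-4 - t)/5 = -4/5 - t/5)
l(R, B) = R**2 + B/(9 - 2*R + B*R) (l(R, B) = R**2 + B/((-2*R + B*R) + 9) = R**2 + B/(9 - 2*R + B*R))
(-77 + l(P(Z(-3), 2), -6))**2 = (-77 + (-6 - 2*(-4/5 - 1/5*2)**3 + 9*(-4/5 - 1/5*2)**2 - 6*(-4/5 - 1/5*2)**3)/(9 - 2*(-4/5 - 1/5*2) - 6*(-4/5 - 1/5*2)))**2 = (-77 + (-6 - 2*(-4/5 - 2/5)**3 + 9*(-4/5 - 2/5)**2 - 6*(-4/5 - 2/5)**3)/(9 - 2*(-4/5 - 2/5) - 6*(-4/5 - 2/5)))**2 = (-77 + (-6 - 2*(-6/5)**3 + 9*(-6/5)**2 - 6*(-6/5)**3)/(9 - 2*(-6/5) - 6*(-6/5)))**2 = (-77 + (-6 - 2*(-216/125) + 9*(36/25) - 6*(-216/125))/(9 + 12/5 + 36/5))**2 = (-77 + (-6 + 432/125 + 324/25 + 1296/125)/(93/5))**2 = (-77 + (5/93)*(2598/125))**2 = (-77 + 866/775)**2 = (-58809/775)**2 = 3458498481/600625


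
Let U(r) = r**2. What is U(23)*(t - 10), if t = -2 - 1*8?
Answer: -10580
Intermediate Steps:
t = -10 (t = -2 - 8 = -10)
U(23)*(t - 10) = 23**2*(-10 - 10) = 529*(-20) = -10580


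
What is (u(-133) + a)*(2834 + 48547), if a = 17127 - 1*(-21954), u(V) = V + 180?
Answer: 2010435768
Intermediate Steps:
u(V) = 180 + V
a = 39081 (a = 17127 + 21954 = 39081)
(u(-133) + a)*(2834 + 48547) = ((180 - 133) + 39081)*(2834 + 48547) = (47 + 39081)*51381 = 39128*51381 = 2010435768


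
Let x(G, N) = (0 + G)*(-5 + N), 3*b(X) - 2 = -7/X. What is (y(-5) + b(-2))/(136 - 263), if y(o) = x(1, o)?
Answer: 49/762 ≈ 0.064304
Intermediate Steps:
b(X) = 2/3 - 7/(3*X) (b(X) = 2/3 + (-7/X)/3 = 2/3 - 7/(3*X))
x(G, N) = G*(-5 + N)
y(o) = -5 + o (y(o) = 1*(-5 + o) = -5 + o)
(y(-5) + b(-2))/(136 - 263) = ((-5 - 5) + (1/3)*(-7 + 2*(-2))/(-2))/(136 - 263) = (-10 + (1/3)*(-1/2)*(-7 - 4))/(-127) = (-10 + (1/3)*(-1/2)*(-11))*(-1/127) = (-10 + 11/6)*(-1/127) = -49/6*(-1/127) = 49/762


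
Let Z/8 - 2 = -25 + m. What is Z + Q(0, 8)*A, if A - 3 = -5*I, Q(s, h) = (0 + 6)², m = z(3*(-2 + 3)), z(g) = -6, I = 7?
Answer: -1384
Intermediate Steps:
m = -6
Q(s, h) = 36 (Q(s, h) = 6² = 36)
A = -32 (A = 3 - 5*7 = 3 - 35 = -32)
Z = -232 (Z = 16 + 8*(-25 - 6) = 16 + 8*(-31) = 16 - 248 = -232)
Z + Q(0, 8)*A = -232 + 36*(-32) = -232 - 1152 = -1384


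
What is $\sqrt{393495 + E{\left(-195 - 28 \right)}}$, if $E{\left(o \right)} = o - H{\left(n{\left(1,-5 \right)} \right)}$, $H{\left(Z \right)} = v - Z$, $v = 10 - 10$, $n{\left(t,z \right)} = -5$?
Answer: $\sqrt{393267} \approx 627.11$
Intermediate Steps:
$v = 0$ ($v = 10 - 10 = 0$)
$H{\left(Z \right)} = - Z$ ($H{\left(Z \right)} = 0 - Z = - Z$)
$E{\left(o \right)} = -5 + o$ ($E{\left(o \right)} = o - \left(-1\right) \left(-5\right) = o - 5 = -5 + o$)
$\sqrt{393495 + E{\left(-195 - 28 \right)}} = \sqrt{393495 - 228} = \sqrt{393267}$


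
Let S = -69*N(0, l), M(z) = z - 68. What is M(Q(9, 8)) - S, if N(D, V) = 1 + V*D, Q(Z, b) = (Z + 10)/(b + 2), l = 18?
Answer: 29/10 ≈ 2.9000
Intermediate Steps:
Q(Z, b) = (10 + Z)/(2 + b)
N(D, V) = 1 + D*V
M(z) = -68 + z
S = -69 (S = -69*(1 + 0*18) = -69*(1 + 0) = -69*1 = -69)
M(Q(9, 8)) - S = (-68 + (10 + 9)/(2 + 8)) - 1*(-69) = (-68 + 19/10) + 69 = -661/10 + 69 = 29/10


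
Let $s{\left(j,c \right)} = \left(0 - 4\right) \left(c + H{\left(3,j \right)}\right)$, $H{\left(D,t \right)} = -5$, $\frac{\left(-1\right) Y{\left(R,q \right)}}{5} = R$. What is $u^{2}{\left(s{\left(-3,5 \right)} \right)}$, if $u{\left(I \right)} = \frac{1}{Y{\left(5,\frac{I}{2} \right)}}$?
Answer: $\frac{1}{625} \approx 0.0016$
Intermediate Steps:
$Y{\left(R,q \right)} = - 5 R$
$s{\left(j,c \right)} = 20 - 4 c$ ($s{\left(j,c \right)} = \left(0 - 4\right) \left(c - 5\right) = - 4 \left(-5 + c\right) = 20 - 4 c$)
$u{\left(I \right)} = - \frac{1}{25}$ ($u{\left(I \right)} = \frac{1}{\left(-5\right) 5} = \frac{1}{-25} = - \frac{1}{25}$)
$u^{2}{\left(s{\left(-3,5 \right)} \right)} = \left(- \frac{1}{25}\right)^{2} = \frac{1}{625}$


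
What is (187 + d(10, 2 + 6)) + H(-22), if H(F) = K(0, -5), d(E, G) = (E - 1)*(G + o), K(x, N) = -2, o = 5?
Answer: 302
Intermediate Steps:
d(E, G) = (-1 + E)*(5 + G) (d(E, G) = (E - 1)*(G + 5) = (-1 + E)*(5 + G))
H(F) = -2
(187 + d(10, 2 + 6)) + H(-22) = (187 + (-5 - (2 + 6) + 5*10 + 10*(2 + 6))) - 2 = (187 + (-5 - 1*8 + 50 + 10*8)) - 2 = (187 + (-5 - 8 + 50 + 80)) - 2 = (187 + 117) - 2 = 304 - 2 = 302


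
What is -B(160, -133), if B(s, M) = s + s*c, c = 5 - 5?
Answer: -160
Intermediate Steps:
c = 0
B(s, M) = s (B(s, M) = s + s*0 = s + 0 = s)
-B(160, -133) = -1*160 = -160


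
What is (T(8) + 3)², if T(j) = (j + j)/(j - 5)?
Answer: 625/9 ≈ 69.444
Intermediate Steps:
T(j) = 2*j/(-5 + j) (T(j) = (2*j)/(-5 + j) = 2*j/(-5 + j))
(T(8) + 3)² = (2*8/(-5 + 8) + 3)² = (2*8/3 + 3)² = (2*8*(⅓) + 3)² = (16/3 + 3)² = (25/3)² = 625/9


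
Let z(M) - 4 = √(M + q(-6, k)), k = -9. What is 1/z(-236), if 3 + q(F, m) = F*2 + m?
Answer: 1/69 - I*√65/138 ≈ 0.014493 - 0.058422*I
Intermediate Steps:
q(F, m) = -3 + m + 2*F (q(F, m) = -3 + (F*2 + m) = -3 + (2*F + m) = -3 + (m + 2*F) = -3 + m + 2*F)
z(M) = 4 + √(-24 + M) (z(M) = 4 + √(M + (-3 - 9 + 2*(-6))) = 4 + √(M + (-3 - 9 - 12)) = 4 + √(M - 24) = 4 + √(-24 + M))
1/z(-236) = 1/(4 + √(-24 - 236)) = 1/(4 + √(-260)) = 1/(4 + 2*I*√65)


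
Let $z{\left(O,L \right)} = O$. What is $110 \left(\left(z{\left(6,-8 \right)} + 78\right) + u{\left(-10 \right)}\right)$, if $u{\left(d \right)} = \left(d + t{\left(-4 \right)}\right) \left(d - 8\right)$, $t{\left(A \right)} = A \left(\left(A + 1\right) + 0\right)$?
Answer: $5280$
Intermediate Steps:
$t{\left(A \right)} = A \left(1 + A\right)$ ($t{\left(A \right)} = A \left(\left(1 + A\right) + 0\right) = A \left(1 + A\right)$)
$u{\left(d \right)} = \left(-8 + d\right) \left(12 + d\right)$ ($u{\left(d \right)} = \left(d - 4 \left(1 - 4\right)\right) \left(d - 8\right) = \left(d - -12\right) \left(-8 + d\right) = \left(d + 12\right) \left(-8 + d\right) = \left(12 + d\right) \left(-8 + d\right) = \left(-8 + d\right) \left(12 + d\right)$)
$110 \left(\left(z{\left(6,-8 \right)} + 78\right) + u{\left(-10 \right)}\right) = 110 \left(\left(6 + 78\right) + \left(-96 + \left(-10\right)^{2} + 4 \left(-10\right)\right)\right) = 110 \left(84 - 36\right) = 110 \cdot 48 = 5280$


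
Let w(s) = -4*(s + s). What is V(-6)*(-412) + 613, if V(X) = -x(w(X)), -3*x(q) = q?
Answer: -5979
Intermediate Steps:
w(s) = -8*s
x(q) = -q/3
V(X) = -8*X/3 (V(X) = -(-1)*(-8*X)/3 = -8*X/3)
V(-6)*(-412) + 613 = -8/3*(-6)*(-412) + 613 = 16*(-412) + 613 = -6592 + 613 = -5979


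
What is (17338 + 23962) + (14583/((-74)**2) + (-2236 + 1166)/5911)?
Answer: 1336905007593/32368636 ≈ 41303.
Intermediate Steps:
(17338 + 23962) + (14583/((-74)**2) + (-2236 + 1166)/5911) = 41300 + (14583/5476 - 1070*1/5911) = 41300 + (14583*(1/5476) - 1070/5911) = 41300 + (14583/5476 - 1070/5911) = 41300 + 80340793/32368636 = 1336905007593/32368636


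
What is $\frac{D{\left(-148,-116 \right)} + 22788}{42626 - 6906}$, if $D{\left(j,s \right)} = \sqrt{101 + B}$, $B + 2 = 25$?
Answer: $\frac{5697}{8930} + \frac{\sqrt{31}}{17860} \approx 0.63827$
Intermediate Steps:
$B = 23$ ($B = -2 + 25 = 23$)
$D{\left(j,s \right)} = 2 \sqrt{31}$ ($D{\left(j,s \right)} = \sqrt{101 + 23} = \sqrt{124} = 2 \sqrt{31}$)
$\frac{D{\left(-148,-116 \right)} + 22788}{42626 - 6906} = \frac{2 \sqrt{31} + 22788}{42626 - 6906} = \frac{22788 + 2 \sqrt{31}}{35720} = \left(22788 + 2 \sqrt{31}\right) \frac{1}{35720} = \frac{5697}{8930} + \frac{\sqrt{31}}{17860}$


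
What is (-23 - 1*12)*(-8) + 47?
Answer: 327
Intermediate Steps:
(-23 - 1*12)*(-8) + 47 = (-23 - 12)*(-8) + 47 = -35*(-8) + 47 = 280 + 47 = 327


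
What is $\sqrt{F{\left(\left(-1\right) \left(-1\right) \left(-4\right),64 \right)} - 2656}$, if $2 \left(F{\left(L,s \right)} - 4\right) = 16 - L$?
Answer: $i \sqrt{2642} \approx 51.4 i$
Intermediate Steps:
$F{\left(L,s \right)} = 12 - \frac{L}{2}$ ($F{\left(L,s \right)} = 4 + \frac{16 - L}{2} = 4 - \left(-8 + \frac{L}{2}\right) = 12 - \frac{L}{2}$)
$\sqrt{F{\left(\left(-1\right) \left(-1\right) \left(-4\right),64 \right)} - 2656} = \sqrt{\left(12 - \frac{\left(-1\right) \left(-1\right) \left(-4\right)}{2}\right) - 2656} = \sqrt{\left(12 - \frac{1 \left(-4\right)}{2}\right) - 2656} = \sqrt{\left(12 - -2\right) - 2656} = \sqrt{\left(12 + 2\right) - 2656} = \sqrt{14 - 2656} = \sqrt{-2642} = i \sqrt{2642}$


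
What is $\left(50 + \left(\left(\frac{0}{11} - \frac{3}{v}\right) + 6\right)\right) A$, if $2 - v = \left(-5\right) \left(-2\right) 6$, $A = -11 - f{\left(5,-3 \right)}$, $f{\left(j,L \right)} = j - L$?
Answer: $- \frac{61769}{58} \approx -1065.0$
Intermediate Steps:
$A = -19$ ($A = -11 - \left(5 - -3\right) = -11 - \left(5 + 3\right) = -11 - 8 = -19$)
$v = -58$ ($v = 2 - \left(-5\right) \left(-2\right) 6 = 2 - 10 \cdot 6 = 2 - 60 = -58$)
$\left(50 + \left(\left(\frac{0}{11} - \frac{3}{v}\right) + 6\right)\right) A = \left(50 + \left(\left(\frac{0}{11} - \frac{3}{-58}\right) + 6\right)\right) \left(-19\right) = \left(50 + \left(\left(0 \cdot \frac{1}{11} - - \frac{3}{58}\right) + 6\right)\right) \left(-19\right) = \left(50 + \left(\left(0 + \frac{3}{58}\right) + 6\right)\right) \left(-19\right) = \left(50 + \left(\frac{3}{58} + 6\right)\right) \left(-19\right) = \left(50 + \frac{351}{58}\right) \left(-19\right) = \frac{3251}{58} \left(-19\right) = - \frac{61769}{58}$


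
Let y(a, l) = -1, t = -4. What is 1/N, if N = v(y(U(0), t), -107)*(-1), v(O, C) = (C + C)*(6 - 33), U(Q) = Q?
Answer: -1/5778 ≈ -0.00017307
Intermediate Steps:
v(O, C) = -54*C (v(O, C) = (2*C)*(-27) = -54*C)
N = -5778 (N = -54*(-107)*(-1) = 5778*(-1) = -5778)
1/N = 1/(-5778) = -1/5778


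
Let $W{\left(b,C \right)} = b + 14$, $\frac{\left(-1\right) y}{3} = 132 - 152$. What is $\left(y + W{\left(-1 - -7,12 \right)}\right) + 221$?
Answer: $301$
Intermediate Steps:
$y = 60$ ($y = - 3 \left(132 - 152\right) = \left(-3\right) \left(-20\right) = 60$)
$W{\left(b,C \right)} = 14 + b$
$\left(y + W{\left(-1 - -7,12 \right)}\right) + 221 = \left(60 + \left(14 - -6\right)\right) + 221 = \left(60 + \left(14 + \left(-1 + 7\right)\right)\right) + 221 = \left(60 + \left(14 + 6\right)\right) + 221 = \left(60 + 20\right) + 221 = 80 + 221 = 301$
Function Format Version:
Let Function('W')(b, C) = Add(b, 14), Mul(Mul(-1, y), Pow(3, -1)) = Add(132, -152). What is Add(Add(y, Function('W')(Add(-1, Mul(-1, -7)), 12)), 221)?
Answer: 301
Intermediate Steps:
y = 60 (y = Mul(-3, Add(132, -152)) = Mul(-3, -20) = 60)
Function('W')(b, C) = Add(14, b)
Add(Add(y, Function('W')(Add(-1, Mul(-1, -7)), 12)), 221) = Add(Add(60, Add(14, Add(-1, Mul(-1, -7)))), 221) = Add(Add(60, Add(14, Add(-1, 7))), 221) = Add(Add(60, Add(14, 6)), 221) = Add(Add(60, 20), 221) = Add(80, 221) = 301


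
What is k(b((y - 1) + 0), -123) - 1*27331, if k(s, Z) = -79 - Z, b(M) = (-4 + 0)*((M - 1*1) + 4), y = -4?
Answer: -27287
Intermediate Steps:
b(M) = -12 - 4*M (b(M) = -4*((M - 1) + 4) = -4*((-1 + M) + 4) = -4*(3 + M) = -12 - 4*M)
k(b((y - 1) + 0), -123) - 1*27331 = (-79 - 1*(-123)) - 1*27331 = (-79 + 123) - 27331 = 44 - 27331 = -27287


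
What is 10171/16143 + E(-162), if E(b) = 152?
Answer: 2463907/16143 ≈ 152.63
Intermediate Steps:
10171/16143 + E(-162) = 10171/16143 + 152 = 2463907/16143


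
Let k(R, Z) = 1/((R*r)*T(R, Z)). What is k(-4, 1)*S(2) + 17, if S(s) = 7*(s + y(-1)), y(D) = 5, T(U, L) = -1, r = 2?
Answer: 185/8 ≈ 23.125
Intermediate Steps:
k(R, Z) = -1/(2*R) (k(R, Z) = 1/((R*2)*(-1)) = 1/((2*R)*(-1)) = 1/(-2*R) = -1/(2*R))
S(s) = 35 + 7*s (S(s) = 7*(s + 5) = 7*(5 + s) = 35 + 7*s)
k(-4, 1)*S(2) + 17 = (-1/2/(-4))*(35 + 7*2) + 17 = (-1/2*(-1/4))*(35 + 14) + 17 = (1/8)*49 + 17 = 49/8 + 17 = 185/8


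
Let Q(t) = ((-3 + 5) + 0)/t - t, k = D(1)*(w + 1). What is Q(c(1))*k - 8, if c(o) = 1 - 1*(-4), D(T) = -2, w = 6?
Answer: 282/5 ≈ 56.400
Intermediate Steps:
c(o) = 5 (c(o) = 1 + 4 = 5)
k = -14 (k = -2*(6 + 1) = -2*7 = -14)
Q(t) = -t + 2/t (Q(t) = (2 + 0)/t - t = 2/t - t = -t + 2/t)
Q(c(1))*k - 8 = (-1*5 + 2/5)*(-14) - 8 = (-5 + 2*(1/5))*(-14) - 8 = (-5 + 2/5)*(-14) - 8 = -23/5*(-14) - 8 = 322/5 - 8 = 282/5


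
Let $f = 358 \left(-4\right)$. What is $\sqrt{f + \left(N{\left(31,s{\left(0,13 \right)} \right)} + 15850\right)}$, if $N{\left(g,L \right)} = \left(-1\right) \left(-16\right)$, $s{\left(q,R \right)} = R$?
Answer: $\sqrt{14434} \approx 120.14$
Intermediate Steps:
$f = -1432$
$N{\left(g,L \right)} = 16$
$\sqrt{f + \left(N{\left(31,s{\left(0,13 \right)} \right)} + 15850\right)} = \sqrt{-1432 + \left(16 + 15850\right)} = \sqrt{-1432 + 15866} = \sqrt{14434}$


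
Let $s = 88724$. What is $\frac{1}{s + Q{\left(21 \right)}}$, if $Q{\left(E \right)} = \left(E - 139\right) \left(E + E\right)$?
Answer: $\frac{1}{83768} \approx 1.1938 \cdot 10^{-5}$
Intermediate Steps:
$Q{\left(E \right)} = 2 E \left(-139 + E\right)$ ($Q{\left(E \right)} = \left(-139 + E\right) 2 E = 2 E \left(-139 + E\right)$)
$\frac{1}{s + Q{\left(21 \right)}} = \frac{1}{88724 + 2 \cdot 21 \left(-139 + 21\right)} = \frac{1}{88724 + 2 \cdot 21 \left(-118\right)} = \frac{1}{88724 - 4956} = \frac{1}{83768}$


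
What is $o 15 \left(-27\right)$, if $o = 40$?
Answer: $-16200$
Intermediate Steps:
$o 15 \left(-27\right) = 40 \cdot 15 \left(-27\right) = 600 \left(-27\right) = -16200$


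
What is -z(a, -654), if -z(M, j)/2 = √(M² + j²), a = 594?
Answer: 12*√21682 ≈ 1767.0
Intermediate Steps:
z(M, j) = -2*√(M² + j²)
-z(a, -654) = -(-2)*√(594² + (-654)²) = -(-2)*√(352836 + 427716) = -(-2)*√780552 = -(-2)*6*√21682 = -(-12)*√21682 = 12*√21682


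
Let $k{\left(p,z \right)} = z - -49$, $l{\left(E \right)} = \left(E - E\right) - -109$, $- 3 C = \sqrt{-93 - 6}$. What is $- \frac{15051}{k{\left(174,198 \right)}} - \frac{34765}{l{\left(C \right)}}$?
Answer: $- \frac{10227514}{26923} \approx -379.88$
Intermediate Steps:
$C = - i \sqrt{11}$ ($C = - \frac{\sqrt{-93 - 6}}{3} = - \frac{\sqrt{-99}}{3} = - \frac{3 i \sqrt{11}}{3} = - i \sqrt{11} \approx - 3.3166 i$)
$l{\left(E \right)} = 109$ ($l{\left(E \right)} = 0 + 109 = 109$)
$k{\left(p,z \right)} = 49 + z$ ($k{\left(p,z \right)} = z + 49 = 49 + z$)
$- \frac{15051}{k{\left(174,198 \right)}} - \frac{34765}{l{\left(C \right)}} = - \frac{15051}{49 + 198} - \frac{34765}{109} = - \frac{15051}{247} - \frac{34765}{109} = - \frac{10227514}{26923}$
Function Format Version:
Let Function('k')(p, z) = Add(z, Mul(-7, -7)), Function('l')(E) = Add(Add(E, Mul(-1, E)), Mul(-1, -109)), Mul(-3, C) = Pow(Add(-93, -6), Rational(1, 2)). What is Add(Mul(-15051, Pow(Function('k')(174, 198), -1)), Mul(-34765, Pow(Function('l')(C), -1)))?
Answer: Rational(-10227514, 26923) ≈ -379.88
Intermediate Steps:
C = Mul(-1, I, Pow(11, Rational(1, 2))) (C = Mul(Rational(-1, 3), Pow(Add(-93, -6), Rational(1, 2))) = Mul(Rational(-1, 3), Pow(-99, Rational(1, 2))) = Mul(Rational(-1, 3), Mul(3, I, Pow(11, Rational(1, 2)))) = Mul(-1, I, Pow(11, Rational(1, 2))) ≈ Mul(-3.3166, I))
Function('l')(E) = 109 (Function('l')(E) = Add(0, 109) = 109)
Function('k')(p, z) = Add(49, z) (Function('k')(p, z) = Add(z, 49) = Add(49, z))
Add(Mul(-15051, Pow(Function('k')(174, 198), -1)), Mul(-34765, Pow(Function('l')(C), -1))) = Add(Mul(-15051, Pow(Add(49, 198), -1)), Mul(-34765, Pow(109, -1))) = Add(Mul(-15051, Pow(247, -1)), Mul(-34765, Rational(1, 109))) = Add(Mul(-15051, Rational(1, 247)), Rational(-34765, 109)) = Add(Rational(-15051, 247), Rational(-34765, 109)) = Rational(-10227514, 26923)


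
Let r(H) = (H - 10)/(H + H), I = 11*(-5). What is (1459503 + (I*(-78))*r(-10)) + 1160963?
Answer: 2624756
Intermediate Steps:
I = -55
r(H) = (-10 + H)/(2*H) (r(H) = (-10 + H)/((2*H)) = (-10 + H)*(1/(2*H)) = (-10 + H)/(2*H))
(1459503 + (I*(-78))*r(-10)) + 1160963 = (1459503 + (-55*(-78))*((1/2)*(-10 - 10)/(-10))) + 1160963 = (1459503 + 4290*((1/2)*(-1/10)*(-20))) + 1160963 = (1459503 + 4290*1) + 1160963 = (1459503 + 4290) + 1160963 = 1463793 + 1160963 = 2624756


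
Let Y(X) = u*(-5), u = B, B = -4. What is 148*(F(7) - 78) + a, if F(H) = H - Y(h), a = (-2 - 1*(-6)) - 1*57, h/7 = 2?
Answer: -13521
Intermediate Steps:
h = 14 (h = 7*2 = 14)
u = -4
a = -53 (a = (-2 + 6) - 57 = 4 - 57 = -53)
Y(X) = 20 (Y(X) = -4*(-5) = 20)
F(H) = -20 + H (F(H) = H - 1*20 = H - 20 = -20 + H)
148*(F(7) - 78) + a = 148*((-20 + 7) - 78) - 53 = 148*(-13 - 78) - 53 = 148*(-91) - 53 = -13468 - 53 = -13521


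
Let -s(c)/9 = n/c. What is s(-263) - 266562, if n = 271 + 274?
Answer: -70100901/263 ≈ -2.6654e+5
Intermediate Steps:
n = 545
s(c) = -4905/c
s(-263) - 266562 = -4905/(-263) - 266562 = -4905*(-1/263) - 266562 = 4905/263 - 266562 = -70100901/263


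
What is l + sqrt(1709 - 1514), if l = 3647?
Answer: 3647 + sqrt(195) ≈ 3661.0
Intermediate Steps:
l + sqrt(1709 - 1514) = 3647 + sqrt(1709 - 1514) = 3647 + sqrt(195)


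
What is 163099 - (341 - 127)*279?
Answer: 103393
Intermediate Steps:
163099 - (341 - 127)*279 = 163099 - 214*279 = 163099 - 1*59706 = 163099 - 59706 = 103393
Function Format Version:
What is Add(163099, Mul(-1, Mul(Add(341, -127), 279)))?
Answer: 103393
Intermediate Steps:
Add(163099, Mul(-1, Mul(Add(341, -127), 279))) = Add(163099, Mul(-1, Mul(214, 279))) = Add(163099, Mul(-1, 59706)) = Add(163099, -59706) = 103393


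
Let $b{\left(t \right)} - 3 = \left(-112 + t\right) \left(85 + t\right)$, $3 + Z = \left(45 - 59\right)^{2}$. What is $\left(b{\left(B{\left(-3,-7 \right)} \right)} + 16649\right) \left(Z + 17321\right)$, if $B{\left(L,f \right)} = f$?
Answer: $129078180$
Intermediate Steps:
$Z = 193$ ($Z = -3 + \left(45 - 59\right)^{2} = -3 + \left(-14\right)^{2} = -3 + 196 = 193$)
$b{\left(t \right)} = 3 + \left(-112 + t\right) \left(85 + t\right)$
$\left(b{\left(B{\left(-3,-7 \right)} \right)} + 16649\right) \left(Z + 17321\right) = \left(\left(-9517 + \left(-7\right)^{2} - -189\right) + 16649\right) \left(193 + 17321\right) = \left(\left(-9517 + 49 + 189\right) + 16649\right) 17514 = \left(-9279 + 16649\right) 17514 = 7370 \cdot 17514 = 129078180$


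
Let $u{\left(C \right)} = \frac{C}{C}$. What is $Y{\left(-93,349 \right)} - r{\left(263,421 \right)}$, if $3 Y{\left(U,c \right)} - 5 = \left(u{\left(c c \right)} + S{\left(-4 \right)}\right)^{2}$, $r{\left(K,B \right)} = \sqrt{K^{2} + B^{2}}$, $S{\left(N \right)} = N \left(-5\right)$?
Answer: $\frac{446}{3} - \sqrt{246410} \approx -347.73$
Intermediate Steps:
$S{\left(N \right)} = - 5 N$
$u{\left(C \right)} = 1$
$r{\left(K,B \right)} = \sqrt{B^{2} + K^{2}}$
$Y{\left(U,c \right)} = \frac{446}{3}$ ($Y{\left(U,c \right)} = \frac{5}{3} + \frac{\left(1 - -20\right)^{2}}{3} = \frac{5}{3} + \frac{\left(1 + 20\right)^{2}}{3} = \frac{5}{3} + \frac{21^{2}}{3} = \frac{5}{3} + \frac{1}{3} \cdot 441 = \frac{5}{3} + 147 = \frac{446}{3}$)
$Y{\left(-93,349 \right)} - r{\left(263,421 \right)} = \frac{446}{3} - \sqrt{421^{2} + 263^{2}} = \frac{446}{3} - \sqrt{177241 + 69169} = \frac{446}{3} - \sqrt{246410}$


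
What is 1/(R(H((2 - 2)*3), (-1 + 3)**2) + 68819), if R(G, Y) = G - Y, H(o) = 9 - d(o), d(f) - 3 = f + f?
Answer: 1/68821 ≈ 1.4530e-5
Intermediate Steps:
d(f) = 3 + 2*f (d(f) = 3 + (f + f) = 3 + 2*f)
H(o) = 6 - 2*o (H(o) = 9 - (3 + 2*o) = 9 + (-3 - 2*o) = 6 - 2*o)
1/(R(H((2 - 2)*3), (-1 + 3)**2) + 68819) = 1/(((6 - 2*(2 - 2)*3) - (-1 + 3)**2) + 68819) = 1/(((6 - 0*3) - 1*2**2) + 68819) = 1/(((6 - 2*0) - 1*4) + 68819) = 1/(((6 + 0) - 4) + 68819) = 1/((6 - 4) + 68819) = 1/(2 + 68819) = 1/68821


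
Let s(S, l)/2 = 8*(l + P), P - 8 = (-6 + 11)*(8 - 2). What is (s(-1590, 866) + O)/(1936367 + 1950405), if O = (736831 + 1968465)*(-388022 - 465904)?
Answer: -577530644408/971693 ≈ -5.9436e+5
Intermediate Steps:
P = 38 (P = 8 + (-6 + 11)*(8 - 2) = 8 + 5*6 = 8 + 30 = 38)
O = -2310122592096 (O = 2705296*(-853926) = -2310122592096)
s(S, l) = 608 + 16*l (s(S, l) = 2*(8*(l + 38)) = 2*(8*(38 + l)) = 2*(304 + 8*l) = 608 + 16*l)
(s(-1590, 866) + O)/(1936367 + 1950405) = ((608 + 16*866) - 2310122592096)/(1936367 + 1950405) = ((608 + 13856) - 2310122592096)/3886772 = (14464 - 2310122592096)*(1/3886772) = -2310122577632*1/3886772 = -577530644408/971693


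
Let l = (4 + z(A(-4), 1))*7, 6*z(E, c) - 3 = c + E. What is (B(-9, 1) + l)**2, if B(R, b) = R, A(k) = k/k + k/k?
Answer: 676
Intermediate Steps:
A(k) = 2 (A(k) = 1 + 1 = 2)
z(E, c) = 1/2 + E/6 + c/6 (z(E, c) = 1/2 + (c + E)/6 = 1/2 + (E + c)/6 = 1/2 + (E/6 + c/6) = 1/2 + E/6 + c/6)
l = 35 (l = (4 + (1/2 + (1/6)*2 + (1/6)*1))*7 = (4 + (1/2 + 1/3 + 1/6))*7 = (4 + 1)*7 = 5*7 = 35)
(B(-9, 1) + l)**2 = (-9 + 35)**2 = 26**2 = 676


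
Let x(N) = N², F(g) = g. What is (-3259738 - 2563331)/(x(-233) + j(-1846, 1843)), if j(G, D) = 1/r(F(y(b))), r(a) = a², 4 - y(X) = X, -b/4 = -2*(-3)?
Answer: -4565286096/42562577 ≈ -107.26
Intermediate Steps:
b = -24 (b = -(-8)*(-3) = -4*6 = -24)
y(X) = 4 - X
j(G, D) = 1/784 (j(G, D) = 1/((4 - 1*(-24))²) = 1/((4 + 24)²) = 1/(28²) = 1/784)
(-3259738 - 2563331)/(x(-233) + j(-1846, 1843)) = (-3259738 - 2563331)/((-233)² + 1/784) = -5823069/(54289 + 1/784) = -5823069/42562577/784 = -5823069*784/42562577 = -4565286096/42562577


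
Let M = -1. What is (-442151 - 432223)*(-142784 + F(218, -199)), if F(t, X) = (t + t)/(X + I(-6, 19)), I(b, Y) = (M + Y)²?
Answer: 15605445924936/125 ≈ 1.2484e+11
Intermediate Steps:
I(b, Y) = (-1 + Y)²
F(t, X) = 2*t/(324 + X) (F(t, X) = (t + t)/(X + (-1 + 19)²) = (2*t)/(X + 18²) = (2*t)/(X + 324) = (2*t)/(324 + X) = 2*t/(324 + X))
(-442151 - 432223)*(-142784 + F(218, -199)) = (-442151 - 432223)*(-142784 + 2*218/(324 - 199)) = -874374*(-142784 + 2*218/125) = -874374*(-142784 + 2*218*(1/125)) = -874374*(-142784 + 436/125) = -874374*(-17847564/125) = 15605445924936/125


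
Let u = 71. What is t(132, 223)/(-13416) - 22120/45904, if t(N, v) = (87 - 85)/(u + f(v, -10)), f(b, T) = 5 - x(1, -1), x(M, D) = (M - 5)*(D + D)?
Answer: -630621949/1308677136 ≈ -0.48188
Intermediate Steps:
x(M, D) = 2*D*(-5 + M) (x(M, D) = (-5 + M)*(2*D) = 2*D*(-5 + M))
f(b, T) = -3 (f(b, T) = 5 - 2*(-1)*(-5 + 1) = 5 - 2*(-1)*(-4) = 5 - 1*8 = 5 - 8 = -3)
t(N, v) = 1/34 (t(N, v) = (87 - 85)/(71 - 3) = 2/68 = 2*(1/68) = 1/34)
t(132, 223)/(-13416) - 22120/45904 = (1/34)/(-13416) - 22120/45904 = (1/34)*(-1/13416) - 22120*1/45904 = -1/456144 - 2765/5738 = -630621949/1308677136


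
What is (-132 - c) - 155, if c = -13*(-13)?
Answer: -456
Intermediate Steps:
c = 169
(-132 - c) - 155 = (-132 - 1*169) - 155 = (-132 - 169) - 155 = -301 - 155 = -456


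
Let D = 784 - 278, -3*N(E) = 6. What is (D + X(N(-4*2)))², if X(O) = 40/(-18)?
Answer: 20557156/81 ≈ 2.5379e+5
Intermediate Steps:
N(E) = -2 (N(E) = -⅓*6 = -2)
X(O) = -20/9 (X(O) = 40*(-1/18) = -20/9)
D = 506
(D + X(N(-4*2)))² = (506 - 20/9)² = (4534/9)² = 20557156/81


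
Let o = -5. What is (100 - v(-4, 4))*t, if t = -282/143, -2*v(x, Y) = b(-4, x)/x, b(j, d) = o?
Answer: -113505/572 ≈ -198.44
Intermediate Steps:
b(j, d) = -5
v(x, Y) = 5/(2*x) (v(x, Y) = -(-5)/(2*x) = 5/(2*x))
t = -282/143 (t = -282*1/143 = -282/143 ≈ -1.9720)
(100 - v(-4, 4))*t = (100 - 5/(2*(-4)))*(-282/143) = (100 - 5*(-1)/(2*4))*(-282/143) = (100 - 1*(-5/8))*(-282/143) = (100 + 5/8)*(-282/143) = (805/8)*(-282/143) = -113505/572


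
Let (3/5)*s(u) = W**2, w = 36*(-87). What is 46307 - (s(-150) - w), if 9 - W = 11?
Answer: 129505/3 ≈ 43168.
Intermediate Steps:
W = -2 (W = 9 - 1*11 = 9 - 11 = -2)
w = -3132
s(u) = 20/3 (s(u) = (5/3)*(-2)**2 = (5/3)*4 = 20/3)
46307 - (s(-150) - w) = 46307 - (20/3 - 1*(-3132)) = 46307 - (20/3 + 3132) = 46307 - 1*9416/3 = 46307 - 9416/3 = 129505/3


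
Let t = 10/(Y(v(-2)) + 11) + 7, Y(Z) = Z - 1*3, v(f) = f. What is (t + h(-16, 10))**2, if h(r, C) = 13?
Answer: 4225/9 ≈ 469.44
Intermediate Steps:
Y(Z) = -3 + Z (Y(Z) = Z - 3 = -3 + Z)
t = 26/3 (t = 10/((-3 - 2) + 11) + 7 = 10/(-5 + 11) + 7 = 10/6 + 7 = (1/6)*10 + 7 = 5/3 + 7 = 26/3 ≈ 8.6667)
(t + h(-16, 10))**2 = (26/3 + 13)**2 = (65/3)**2 = 4225/9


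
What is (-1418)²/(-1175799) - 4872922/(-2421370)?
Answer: 430435021399/1423522212315 ≈ 0.30237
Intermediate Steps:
(-1418)²/(-1175799) - 4872922/(-2421370) = 2010724*(-1/1175799) - 4872922*(-1/2421370) = -2010724/1175799 + 2436461/1210685 = 430435021399/1423522212315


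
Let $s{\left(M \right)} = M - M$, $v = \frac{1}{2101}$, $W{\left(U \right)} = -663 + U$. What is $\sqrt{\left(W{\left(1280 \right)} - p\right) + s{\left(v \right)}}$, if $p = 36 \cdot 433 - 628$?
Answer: $i \sqrt{14343} \approx 119.76 i$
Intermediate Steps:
$p = 14960$ ($p = 15588 - 628 = 14960$)
$v = \frac{1}{2101} \approx 0.00047596$
$s{\left(M \right)} = 0$
$\sqrt{\left(W{\left(1280 \right)} - p\right) + s{\left(v \right)}} = \sqrt{\left(\left(-663 + 1280\right) - 14960\right) + 0} = \sqrt{\left(617 - 14960\right) + 0} = \sqrt{-14343 + 0} = \sqrt{-14343} = i \sqrt{14343}$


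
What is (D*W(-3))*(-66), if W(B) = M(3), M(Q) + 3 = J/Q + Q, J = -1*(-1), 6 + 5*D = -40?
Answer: 1012/5 ≈ 202.40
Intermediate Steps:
D = -46/5 (D = -6/5 + (1/5)*(-40) = -6/5 - 8 = -46/5 ≈ -9.2000)
J = 1
M(Q) = -3 + Q + 1/Q (M(Q) = -3 + (1/Q + Q) = -3 + (Q + 1/Q) = -3 + Q + 1/Q)
W(B) = 1/3 (W(B) = -3 + 3 + 1/3 = 1/3)
(D*W(-3))*(-66) = -46/5*1/3*(-66) = -46/15*(-66) = 1012/5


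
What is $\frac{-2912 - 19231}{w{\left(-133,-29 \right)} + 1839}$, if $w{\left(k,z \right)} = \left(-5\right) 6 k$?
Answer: $- \frac{7381}{1943} \approx -3.7988$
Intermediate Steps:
$w{\left(k,z \right)} = - 30 k$
$\frac{-2912 - 19231}{w{\left(-133,-29 \right)} + 1839} = \frac{-2912 - 19231}{\left(-30\right) \left(-133\right) + 1839} = - \frac{22143}{3990 + 1839} = - \frac{22143}{5829} = \left(-22143\right) \frac{1}{5829} = - \frac{7381}{1943}$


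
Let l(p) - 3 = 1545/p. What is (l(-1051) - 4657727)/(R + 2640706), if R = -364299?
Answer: -4895269469/2392503757 ≈ -2.0461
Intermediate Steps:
l(p) = 3 + 1545/p
(l(-1051) - 4657727)/(R + 2640706) = ((3 + 1545/(-1051)) - 4657727)/(-364299 + 2640706) = ((3 + 1545*(-1/1051)) - 4657727)/2276407 = ((3 - 1545/1051) - 4657727)*(1/2276407) = (1608/1051 - 4657727)*(1/2276407) = -4895269469/1051*1/2276407 = -4895269469/2392503757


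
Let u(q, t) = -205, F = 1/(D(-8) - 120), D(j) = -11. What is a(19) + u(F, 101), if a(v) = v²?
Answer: 156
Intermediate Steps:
F = -1/131 (F = 1/(-11 - 120) = 1/(-131) = -1/131 ≈ -0.0076336)
a(19) + u(F, 101) = 19² - 205 = 361 - 205 = 156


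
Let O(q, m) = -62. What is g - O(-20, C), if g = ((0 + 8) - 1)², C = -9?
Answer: 111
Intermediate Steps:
g = 49 (g = (8 - 1)² = 7² = 49)
g - O(-20, C) = 49 - 1*(-62) = 49 + 62 = 111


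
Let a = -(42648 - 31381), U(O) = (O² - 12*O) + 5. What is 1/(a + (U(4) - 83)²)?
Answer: 1/833 ≈ 0.0012005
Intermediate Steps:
U(O) = 5 + O² - 12*O
a = -11267 (a = -1*11267 = -11267)
1/(a + (U(4) - 83)²) = 1/(-11267 + ((5 + 4² - 12*4) - 83)²) = 1/(-11267 + ((5 + 16 - 48) - 83)²) = 1/(-11267 + (-27 - 83)²) = 1/(-11267 + (-110)²) = 1/(-11267 + 12100) = 1/833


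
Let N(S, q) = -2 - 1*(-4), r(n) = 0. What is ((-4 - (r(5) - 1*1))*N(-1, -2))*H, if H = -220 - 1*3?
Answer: 1338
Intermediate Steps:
H = -223 (H = -220 - 3 = -223)
N(S, q) = 2 (N(S, q) = -2 + 4 = 2)
((-4 - (r(5) - 1*1))*N(-1, -2))*H = ((-4 - (0 - 1*1))*2)*(-223) = ((-4 - (0 - 1))*2)*(-223) = ((-4 - 1*(-1))*2)*(-223) = ((-4 + 1)*2)*(-223) = -3*2*(-223) = -6*(-223) = 1338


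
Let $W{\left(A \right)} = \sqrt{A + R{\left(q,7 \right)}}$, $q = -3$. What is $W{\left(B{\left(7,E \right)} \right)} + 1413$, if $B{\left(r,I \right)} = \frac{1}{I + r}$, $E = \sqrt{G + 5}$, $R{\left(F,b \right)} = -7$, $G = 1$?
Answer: $1413 + \frac{\sqrt{-48 - 7 \sqrt{6}}}{\sqrt{7 + \sqrt{6}}} \approx 1413.0 + 2.6257 i$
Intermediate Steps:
$E = \sqrt{6}$ ($E = \sqrt{1 + 5} = \sqrt{6} \approx 2.4495$)
$W{\left(A \right)} = \sqrt{-7 + A}$ ($W{\left(A \right)} = \sqrt{A - 7} = \sqrt{-7 + A}$)
$W{\left(B{\left(7,E \right)} \right)} + 1413 = \sqrt{-7 + \frac{1}{\sqrt{6} + 7}} + 1413 = \sqrt{-7 + \frac{1}{7 + \sqrt{6}}} + 1413 = 1413 + \sqrt{-7 + \frac{1}{7 + \sqrt{6}}}$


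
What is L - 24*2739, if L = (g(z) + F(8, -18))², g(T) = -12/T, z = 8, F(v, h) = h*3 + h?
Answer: -241335/4 ≈ -60334.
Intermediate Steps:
F(v, h) = 4*h (F(v, h) = 3*h + h = 4*h)
L = 21609/4 (L = (-12/8 + 4*(-18))² = (-12*⅛ - 72)² = (-3/2 - 72)² = (-147/2)² = 21609/4 ≈ 5402.3)
L - 24*2739 = 21609/4 - 24*2739 = 21609/4 - 1*65736 = 21609/4 - 65736 = -241335/4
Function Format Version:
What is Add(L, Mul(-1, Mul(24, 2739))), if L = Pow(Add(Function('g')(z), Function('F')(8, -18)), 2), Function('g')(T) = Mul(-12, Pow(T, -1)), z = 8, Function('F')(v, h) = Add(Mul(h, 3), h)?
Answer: Rational(-241335, 4) ≈ -60334.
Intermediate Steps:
Function('F')(v, h) = Mul(4, h) (Function('F')(v, h) = Add(Mul(3, h), h) = Mul(4, h))
L = Rational(21609, 4) (L = Pow(Add(Mul(-12, Pow(8, -1)), Mul(4, -18)), 2) = Pow(Add(Mul(-12, Rational(1, 8)), -72), 2) = Pow(Add(Rational(-3, 2), -72), 2) = Pow(Rational(-147, 2), 2) = Rational(21609, 4) ≈ 5402.3)
Add(L, Mul(-1, Mul(24, 2739))) = Add(Rational(21609, 4), Mul(-1, Mul(24, 2739))) = Add(Rational(21609, 4), Mul(-1, 65736)) = Add(Rational(21609, 4), -65736) = Rational(-241335, 4)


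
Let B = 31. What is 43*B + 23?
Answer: 1356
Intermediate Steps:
43*B + 23 = 43*31 + 23 = 1333 + 23 = 1356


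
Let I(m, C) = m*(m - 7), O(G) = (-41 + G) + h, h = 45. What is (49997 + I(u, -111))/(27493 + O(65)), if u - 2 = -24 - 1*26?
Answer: 52637/27562 ≈ 1.9098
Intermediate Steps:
O(G) = 4 + G (O(G) = (-41 + G) + 45 = 4 + G)
u = -48 (u = 2 + (-24 - 1*26) = 2 + (-24 - 26) = 2 - 50 = -48)
I(m, C) = m*(-7 + m)
(49997 + I(u, -111))/(27493 + O(65)) = (49997 - 48*(-7 - 48))/(27493 + (4 + 65)) = (49997 - 48*(-55))/(27493 + 69) = (49997 + 2640)/27562 = 52637*(1/27562) = 52637/27562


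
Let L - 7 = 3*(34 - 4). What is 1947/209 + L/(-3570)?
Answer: 630047/67830 ≈ 9.2886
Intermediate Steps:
L = 97 (L = 7 + 3*(34 - 4) = 7 + 3*30 = 7 + 90 = 97)
1947/209 + L/(-3570) = 1947/209 + 97/(-3570) = 1947*(1/209) + 97*(-1/3570) = 177/19 - 97/3570 = 630047/67830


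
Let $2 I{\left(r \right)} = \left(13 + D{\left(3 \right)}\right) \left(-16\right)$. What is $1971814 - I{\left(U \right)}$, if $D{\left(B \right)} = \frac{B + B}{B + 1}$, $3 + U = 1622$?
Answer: $1971930$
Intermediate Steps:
$U = 1619$ ($U = -3 + 1622 = 1619$)
$D{\left(B \right)} = \frac{2 B}{1 + B}$
$I{\left(r \right)} = -116$ ($I{\left(r \right)} = \frac{\left(13 + 2 \cdot 3 \frac{1}{1 + 3}\right) \left(-16\right)}{2} = \frac{\left(13 + 2 \cdot 3 \cdot \frac{1}{4}\right) \left(-16\right)}{2} = \frac{\left(13 + \frac{3}{2}\right) \left(-16\right)}{2} = \frac{\frac{29}{2} \left(-16\right)}{2} = \frac{1}{2} \left(-232\right) = -116$)
$1971814 - I{\left(U \right)} = 1971814 - -116 = 1971814 + 116 = 1971930$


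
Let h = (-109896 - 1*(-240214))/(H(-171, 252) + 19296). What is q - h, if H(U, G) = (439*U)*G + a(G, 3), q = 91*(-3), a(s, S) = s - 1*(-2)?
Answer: -2579489728/9448919 ≈ -272.99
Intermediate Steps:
a(s, S) = 2 + s (a(s, S) = s + 2 = 2 + s)
q = -273
H(U, G) = 2 + G + 439*G*U (H(U, G) = (439*U)*G + (2 + G) = 439*G*U + (2 + G) = 2 + G + 439*G*U)
h = -65159/9448919 (h = (-109896 - 1*(-240214))/((2 + 252 + 439*252*(-171)) + 19296) = (-109896 + 240214)/((2 + 252 - 18917388) + 19296) = 130318/(-18917134 + 19296) = 130318/(-18897838) = 130318*(-1/18897838) = -65159/9448919 ≈ -0.0068959)
q - h = -273 - 1*(-65159/9448919) = -273 + 65159/9448919 = -2579489728/9448919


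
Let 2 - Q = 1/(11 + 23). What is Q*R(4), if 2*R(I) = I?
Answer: 67/17 ≈ 3.9412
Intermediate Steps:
Q = 67/34 (Q = 2 - 1/(11 + 23) = 2 - 1/34 = 67/34 ≈ 1.9706)
R(I) = I/2
Q*R(4) = 67*((½)*4)/34 = (67/34)*2 = 67/17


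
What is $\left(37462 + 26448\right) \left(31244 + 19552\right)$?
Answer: $3246372360$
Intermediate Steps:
$\left(37462 + 26448\right) \left(31244 + 19552\right) = 63910 \cdot 50796 = 3246372360$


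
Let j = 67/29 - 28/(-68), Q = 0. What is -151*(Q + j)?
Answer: -202642/493 ≈ -411.04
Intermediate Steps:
j = 1342/493 (j = 67*(1/29) - 28*(-1/68) = 67/29 + 7/17 = 1342/493 ≈ 2.7221)
-151*(Q + j) = -151*(0 + 1342/493) = -151*1342/493 = -202642/493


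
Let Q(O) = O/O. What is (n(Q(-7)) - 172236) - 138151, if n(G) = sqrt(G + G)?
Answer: -310387 + sqrt(2) ≈ -3.1039e+5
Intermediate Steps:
Q(O) = 1
n(G) = sqrt(2)*sqrt(G) (n(G) = sqrt(2*G) = sqrt(2)*sqrt(G))
(n(Q(-7)) - 172236) - 138151 = (sqrt(2)*sqrt(1) - 172236) - 138151 = (sqrt(2)*1 - 172236) - 138151 = (sqrt(2) - 172236) - 138151 = (-172236 + sqrt(2)) - 138151 = -310387 + sqrt(2)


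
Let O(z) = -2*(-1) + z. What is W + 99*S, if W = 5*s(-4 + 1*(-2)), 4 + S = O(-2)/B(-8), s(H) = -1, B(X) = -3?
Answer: -401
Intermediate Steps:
O(z) = 2 + z
S = -4 (S = -4 + (2 - 2)/(-3) = -4 + 0*(-⅓) = -4 + 0 = -4)
W = -5 (W = 5*(-1) = -5)
W + 99*S = -5 + 99*(-4) = -5 - 396 = -401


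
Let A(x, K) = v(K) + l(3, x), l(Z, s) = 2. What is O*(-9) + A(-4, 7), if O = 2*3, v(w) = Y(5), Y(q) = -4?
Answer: -56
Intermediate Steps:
v(w) = -4
A(x, K) = -2 (A(x, K) = -4 + 2 = -2)
O = 6
O*(-9) + A(-4, 7) = 6*(-9) - 2 = -54 - 2 = -56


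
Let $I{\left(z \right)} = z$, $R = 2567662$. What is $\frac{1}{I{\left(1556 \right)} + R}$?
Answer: $\frac{1}{2569218} \approx 3.8922 \cdot 10^{-7}$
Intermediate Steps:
$\frac{1}{I{\left(1556 \right)} + R} = \frac{1}{1556 + 2567662} = \frac{1}{2569218}$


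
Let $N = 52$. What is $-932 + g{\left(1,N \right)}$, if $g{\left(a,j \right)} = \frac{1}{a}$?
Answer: $-931$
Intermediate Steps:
$-932 + g{\left(1,N \right)} = -932 + 1^{-1} = -932 + 1 = -931$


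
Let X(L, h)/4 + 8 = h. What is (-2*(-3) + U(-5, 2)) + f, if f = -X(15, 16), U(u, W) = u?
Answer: -31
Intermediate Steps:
X(L, h) = -32 + 4*h
f = -32 (f = -(-32 + 4*16) = -(-32 + 64) = -1*32 = -32)
(-2*(-3) + U(-5, 2)) + f = (-2*(-3) - 5) - 32 = (6 - 5) - 32 = 1 - 32 = -31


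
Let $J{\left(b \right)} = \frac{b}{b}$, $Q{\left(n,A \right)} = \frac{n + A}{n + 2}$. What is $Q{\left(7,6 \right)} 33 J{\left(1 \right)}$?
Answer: $\frac{143}{3} \approx 47.667$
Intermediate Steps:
$Q{\left(n,A \right)} = \frac{A + n}{2 + n}$
$J{\left(b \right)} = 1$
$Q{\left(7,6 \right)} 33 J{\left(1 \right)} = \frac{6 + 7}{2 + 7} \cdot 33 \cdot 1 = \frac{1}{9} \cdot 13 \cdot 33 \cdot 1 = \frac{13}{9} \cdot 33 \cdot 1 = \frac{143}{3} \cdot 1 = \frac{143}{3}$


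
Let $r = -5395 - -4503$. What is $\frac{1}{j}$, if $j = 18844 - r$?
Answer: $\frac{1}{19736} \approx 5.0669 \cdot 10^{-5}$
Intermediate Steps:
$r = -892$ ($r = -5395 + 4503 = -892$)
$j = 19736$ ($j = 18844 - -892 = 18844 + 892 = 19736$)
$\frac{1}{j} = \frac{1}{19736}$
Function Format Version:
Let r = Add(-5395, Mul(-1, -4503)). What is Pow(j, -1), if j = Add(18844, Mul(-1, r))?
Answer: Rational(1, 19736) ≈ 5.0669e-5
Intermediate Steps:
r = -892 (r = Add(-5395, 4503) = -892)
j = 19736 (j = Add(18844, Mul(-1, -892)) = Add(18844, 892) = 19736)
Pow(j, -1) = Pow(19736, -1) = Rational(1, 19736)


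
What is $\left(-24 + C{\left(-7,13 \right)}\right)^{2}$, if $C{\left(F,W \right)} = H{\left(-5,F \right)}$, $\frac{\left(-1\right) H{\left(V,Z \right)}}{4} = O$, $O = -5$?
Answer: $16$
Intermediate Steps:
$H{\left(V,Z \right)} = 20$ ($H{\left(V,Z \right)} = \left(-4\right) \left(-5\right) = 20$)
$C{\left(F,W \right)} = 20$
$\left(-24 + C{\left(-7,13 \right)}\right)^{2} = \left(-24 + 20\right)^{2} = \left(-4\right)^{2} = 16$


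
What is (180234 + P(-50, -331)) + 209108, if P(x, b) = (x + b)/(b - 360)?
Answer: 269035703/691 ≈ 3.8934e+5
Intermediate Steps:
P(x, b) = (b + x)/(-360 + b)
(180234 + P(-50, -331)) + 209108 = (180234 + (-331 - 50)/(-360 - 331)) + 209108 = (180234 - 381/(-691)) + 209108 = (180234 - 1/691*(-381)) + 209108 = (180234 + 381/691) + 209108 = 124542075/691 + 209108 = 269035703/691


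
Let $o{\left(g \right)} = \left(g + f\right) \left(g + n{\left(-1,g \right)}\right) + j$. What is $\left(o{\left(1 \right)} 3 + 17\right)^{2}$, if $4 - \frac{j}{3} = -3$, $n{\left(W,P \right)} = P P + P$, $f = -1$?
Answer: $6400$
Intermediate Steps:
$n{\left(W,P \right)} = P + P^{2}$ ($n{\left(W,P \right)} = P^{2} + P = P + P^{2}$)
$j = 21$ ($j = 12 - -9 = 12 + 9 = 21$)
$o{\left(g \right)} = 21 + \left(-1 + g\right) \left(g + g \left(1 + g\right)\right)$ ($o{\left(g \right)} = \left(g - 1\right) \left(g + g \left(1 + g\right)\right) + 21 = \left(-1 + g\right) \left(g + g \left(1 + g\right)\right) + 21 = 21 + \left(-1 + g\right) \left(g + g \left(1 + g\right)\right)$)
$\left(o{\left(1 \right)} 3 + 17\right)^{2} = \left(\left(21 + 1^{2} + 1^{3} - 2\right) 3 + 17\right)^{2} = \left(\left(21 + 1 + 1 - 2\right) 3 + 17\right)^{2} = \left(21 \cdot 3 + 17\right)^{2} = \left(63 + 17\right)^{2} = 80^{2} = 6400$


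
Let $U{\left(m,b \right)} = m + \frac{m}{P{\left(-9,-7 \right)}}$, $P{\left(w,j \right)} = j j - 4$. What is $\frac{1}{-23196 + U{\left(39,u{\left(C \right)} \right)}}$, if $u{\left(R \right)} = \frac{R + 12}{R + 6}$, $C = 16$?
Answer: $- \frac{15}{347342} \approx -4.3185 \cdot 10^{-5}$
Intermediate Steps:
$u{\left(R \right)} = \frac{12 + R}{6 + R}$
$P{\left(w,j \right)} = -4 + j^{2}$ ($P{\left(w,j \right)} = j^{2} - 4 = -4 + j^{2}$)
$U{\left(m,b \right)} = \frac{46 m}{45}$ ($U{\left(m,b \right)} = m + \frac{m}{-4 + \left(-7\right)^{2}} = m + \frac{m}{-4 + 49} = m + \frac{m}{45} = \frac{46 m}{45}$)
$\frac{1}{-23196 + U{\left(39,u{\left(C \right)} \right)}} = \frac{1}{-23196 + \frac{46}{45} \cdot 39} = \frac{1}{-23196 + \frac{598}{15}} = \frac{1}{- \frac{347342}{15}} = - \frac{15}{347342}$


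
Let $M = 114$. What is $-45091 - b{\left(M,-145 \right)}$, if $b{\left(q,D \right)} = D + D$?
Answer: $-44801$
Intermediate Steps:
$b{\left(q,D \right)} = 2 D$
$-45091 - b{\left(M,-145 \right)} = -45091 - 2 \left(-145\right) = -45091 - -290 = -45091 + 290 = -44801$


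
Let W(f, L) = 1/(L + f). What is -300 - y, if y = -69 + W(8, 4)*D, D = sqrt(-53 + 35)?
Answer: -231 - I*sqrt(2)/4 ≈ -231.0 - 0.35355*I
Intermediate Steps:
D = 3*I*sqrt(2) (D = sqrt(-18) = 3*I*sqrt(2) ≈ 4.2426*I)
y = -69 + I*sqrt(2)/4 (y = -69 + (3*I*sqrt(2))/(4 + 8) = -69 + (3*I*sqrt(2))/12 = -69 + I*sqrt(2)/4 ≈ -69.0 + 0.35355*I)
-300 - y = -300 - (-69 + I*sqrt(2)/4) = -300 + (69 - I*sqrt(2)/4) = -231 - I*sqrt(2)/4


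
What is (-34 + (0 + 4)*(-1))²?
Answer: 1444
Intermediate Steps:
(-34 + (0 + 4)*(-1))² = (-34 + 4*(-1))² = (-34 - 4)² = (-38)² = 1444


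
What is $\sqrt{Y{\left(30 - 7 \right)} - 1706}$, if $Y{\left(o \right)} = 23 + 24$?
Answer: $i \sqrt{1659} \approx 40.731 i$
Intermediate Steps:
$Y{\left(o \right)} = 47$
$\sqrt{Y{\left(30 - 7 \right)} - 1706} = \sqrt{47 - 1706} = \sqrt{-1659} = i \sqrt{1659}$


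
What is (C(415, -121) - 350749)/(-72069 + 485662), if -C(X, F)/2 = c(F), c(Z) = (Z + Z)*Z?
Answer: -409313/413593 ≈ -0.98965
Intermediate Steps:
c(Z) = 2*Z**2 (c(Z) = (2*Z)*Z = 2*Z**2)
C(X, F) = -4*F**2
(C(415, -121) - 350749)/(-72069 + 485662) = (-4*(-121)**2 - 350749)/(-72069 + 485662) = (-4*14641 - 350749)/413593 = (-58564 - 350749)*(1/413593) = -409313*1/413593 = -409313/413593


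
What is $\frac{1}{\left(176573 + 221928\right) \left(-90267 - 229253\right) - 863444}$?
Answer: $- \frac{1}{127329902964} \approx -7.8536 \cdot 10^{-12}$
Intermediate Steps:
$\frac{1}{\left(176573 + 221928\right) \left(-90267 - 229253\right) - 863444} = \frac{1}{398501 \left(-319520\right) - 863444} = \frac{1}{-127329039520 - 863444} = \frac{1}{-127329902964} = - \frac{1}{127329902964}$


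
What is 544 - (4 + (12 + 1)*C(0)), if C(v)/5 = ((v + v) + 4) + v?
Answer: 280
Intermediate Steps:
C(v) = 20 + 15*v (C(v) = 5*(((v + v) + 4) + v) = 5*((2*v + 4) + v) = 5*((4 + 2*v) + v) = 5*(4 + 3*v) = 20 + 15*v)
544 - (4 + (12 + 1)*C(0)) = 544 - (4 + (12 + 1)*(20 + 15*0)) = 544 - (4 + 13*(20 + 0)) = 544 - (4 + 13*20) = 544 - (4 + 260) = 544 - 1*264 = 544 - 264 = 280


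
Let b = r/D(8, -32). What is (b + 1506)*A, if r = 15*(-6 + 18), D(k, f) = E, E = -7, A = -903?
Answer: -1336698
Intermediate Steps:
D(k, f) = -7
r = 180 (r = 15*12 = 180)
b = -180/7 (b = 180/(-7) = 180*(-1/7) = -180/7 ≈ -25.714)
(b + 1506)*A = (-180/7 + 1506)*(-903) = (10362/7)*(-903) = -1336698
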